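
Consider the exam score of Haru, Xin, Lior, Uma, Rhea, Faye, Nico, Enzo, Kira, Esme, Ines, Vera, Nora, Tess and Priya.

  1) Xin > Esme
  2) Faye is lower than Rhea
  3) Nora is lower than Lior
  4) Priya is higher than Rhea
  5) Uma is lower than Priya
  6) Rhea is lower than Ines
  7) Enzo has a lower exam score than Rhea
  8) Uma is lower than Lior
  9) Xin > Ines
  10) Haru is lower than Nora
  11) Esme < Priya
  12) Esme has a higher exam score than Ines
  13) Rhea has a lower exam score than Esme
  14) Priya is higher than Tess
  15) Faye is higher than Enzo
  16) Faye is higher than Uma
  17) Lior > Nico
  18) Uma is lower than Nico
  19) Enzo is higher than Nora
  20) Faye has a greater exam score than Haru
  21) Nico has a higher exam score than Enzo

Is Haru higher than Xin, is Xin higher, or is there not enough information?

The relevant relations are Haru < Nora; Nora < Enzo; Enzo < Faye; Faye < Rhea; Rhea < Ines; Ines < Esme; Esme < Xin.
Together: Haru < Nora < Enzo < Faye < Rhea < Ines < Esme < Xin.
So Xin is higher.

Xin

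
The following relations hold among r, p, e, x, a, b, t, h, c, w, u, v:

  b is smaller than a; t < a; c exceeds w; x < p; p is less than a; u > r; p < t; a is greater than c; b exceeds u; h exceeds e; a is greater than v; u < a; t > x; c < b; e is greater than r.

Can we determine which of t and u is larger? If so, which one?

undetermined

Following every chain through u: above u we get b, a; below u we get r.
t is not reached, and no chain runs the other way from t to u.
So the given relations leave the order of u and t undetermined.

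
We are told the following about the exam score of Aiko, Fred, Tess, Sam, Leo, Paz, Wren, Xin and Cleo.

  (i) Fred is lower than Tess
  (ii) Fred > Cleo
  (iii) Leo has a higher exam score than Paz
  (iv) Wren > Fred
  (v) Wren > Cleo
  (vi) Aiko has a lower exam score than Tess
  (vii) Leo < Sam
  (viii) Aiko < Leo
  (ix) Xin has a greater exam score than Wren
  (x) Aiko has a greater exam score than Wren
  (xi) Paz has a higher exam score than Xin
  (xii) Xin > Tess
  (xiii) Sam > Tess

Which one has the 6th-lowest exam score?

Chaining the given pairs: Cleo < Fred < Wren < Aiko < Tess < Xin < Paz < Leo < Sam.
The 6th smallest is Xin.

Xin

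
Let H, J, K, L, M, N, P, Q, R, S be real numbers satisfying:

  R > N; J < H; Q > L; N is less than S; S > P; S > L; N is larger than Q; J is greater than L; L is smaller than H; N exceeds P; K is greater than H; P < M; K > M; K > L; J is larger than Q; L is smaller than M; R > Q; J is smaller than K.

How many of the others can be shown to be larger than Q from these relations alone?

From Q the given relations immediately reach N, J, R.
From those, S, H, K — 6 in total.
No other element is forced above Q by the given relations, so the count is 6.

6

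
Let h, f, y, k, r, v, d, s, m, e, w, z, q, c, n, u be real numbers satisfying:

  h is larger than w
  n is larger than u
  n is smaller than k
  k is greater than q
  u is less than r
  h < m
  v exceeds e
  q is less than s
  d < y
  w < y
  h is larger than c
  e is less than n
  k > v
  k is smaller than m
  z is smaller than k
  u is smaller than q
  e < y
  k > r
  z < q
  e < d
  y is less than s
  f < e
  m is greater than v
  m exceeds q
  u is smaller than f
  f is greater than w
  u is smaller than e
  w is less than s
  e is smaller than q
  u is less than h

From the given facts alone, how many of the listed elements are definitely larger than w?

From w the given relations immediately reach h, f, y, s.
From those, e, m — 6 in total.
From those, n, d, v, q — 10 in total.
From those, k — 11 in total.
Nothing else is reachable above w; 11 in all.

11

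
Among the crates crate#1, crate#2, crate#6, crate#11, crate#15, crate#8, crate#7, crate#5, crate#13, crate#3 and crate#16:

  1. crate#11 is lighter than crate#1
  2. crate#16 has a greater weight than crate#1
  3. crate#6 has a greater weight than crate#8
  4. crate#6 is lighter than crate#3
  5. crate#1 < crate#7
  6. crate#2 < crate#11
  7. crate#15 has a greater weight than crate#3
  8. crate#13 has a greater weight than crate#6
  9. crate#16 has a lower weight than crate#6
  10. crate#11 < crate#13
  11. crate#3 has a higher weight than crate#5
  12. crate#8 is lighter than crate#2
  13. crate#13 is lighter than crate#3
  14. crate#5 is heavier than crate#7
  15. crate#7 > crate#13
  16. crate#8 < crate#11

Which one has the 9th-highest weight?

The consecutive relations fix a unique order: crate#8 < crate#2 < crate#11 < crate#1 < crate#16 < crate#6 < crate#13 < crate#7 < crate#5 < crate#3 < crate#15.
The 9th largest is crate#11.

crate#11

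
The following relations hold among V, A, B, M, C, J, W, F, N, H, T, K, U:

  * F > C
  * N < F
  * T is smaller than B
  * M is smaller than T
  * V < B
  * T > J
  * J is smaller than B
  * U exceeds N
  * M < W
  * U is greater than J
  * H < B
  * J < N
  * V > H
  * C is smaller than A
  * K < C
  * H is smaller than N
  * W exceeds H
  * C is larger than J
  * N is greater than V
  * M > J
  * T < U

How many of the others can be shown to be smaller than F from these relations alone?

The elements the relations force below F are J, H, V, N, K, C — no chain reaches any other.
That is 6.

6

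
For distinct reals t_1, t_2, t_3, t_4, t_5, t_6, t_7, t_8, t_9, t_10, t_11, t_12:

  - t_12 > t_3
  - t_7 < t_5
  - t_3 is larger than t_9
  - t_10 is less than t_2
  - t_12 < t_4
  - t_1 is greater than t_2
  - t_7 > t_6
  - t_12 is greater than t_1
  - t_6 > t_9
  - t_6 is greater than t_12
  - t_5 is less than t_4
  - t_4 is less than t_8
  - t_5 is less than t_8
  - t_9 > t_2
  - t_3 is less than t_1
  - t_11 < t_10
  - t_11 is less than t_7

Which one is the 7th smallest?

t_12

The consecutive relations fix a unique order: t_11 < t_10 < t_2 < t_9 < t_3 < t_1 < t_12 < t_6 < t_7 < t_5 < t_4 < t_8.
The 7th smallest is t_12.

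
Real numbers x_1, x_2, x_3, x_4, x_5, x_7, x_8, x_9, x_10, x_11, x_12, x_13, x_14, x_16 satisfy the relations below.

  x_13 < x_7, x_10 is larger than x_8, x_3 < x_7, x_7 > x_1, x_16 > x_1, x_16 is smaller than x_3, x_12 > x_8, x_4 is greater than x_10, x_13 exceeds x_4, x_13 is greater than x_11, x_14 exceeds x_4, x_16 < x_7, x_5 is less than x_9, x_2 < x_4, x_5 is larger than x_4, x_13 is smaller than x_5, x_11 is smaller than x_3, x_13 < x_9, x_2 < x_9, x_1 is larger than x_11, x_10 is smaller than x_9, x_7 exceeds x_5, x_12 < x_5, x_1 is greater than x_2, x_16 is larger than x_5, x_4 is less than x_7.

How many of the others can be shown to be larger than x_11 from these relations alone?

7

From x_11 the given relations immediately reach x_13, x_1, x_3.
From those, x_5, x_9, x_16, x_7 — 7 in total.
Nothing else is reachable above x_11; 7 in all.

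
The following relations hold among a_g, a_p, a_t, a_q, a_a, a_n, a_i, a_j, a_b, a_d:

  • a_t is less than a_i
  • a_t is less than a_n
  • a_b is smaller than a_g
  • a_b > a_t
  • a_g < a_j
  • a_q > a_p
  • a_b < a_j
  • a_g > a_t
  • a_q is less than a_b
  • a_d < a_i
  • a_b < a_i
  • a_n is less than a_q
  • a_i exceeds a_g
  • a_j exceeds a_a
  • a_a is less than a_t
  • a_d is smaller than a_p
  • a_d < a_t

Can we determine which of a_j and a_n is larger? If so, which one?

a_j

a_n < a_q and a_q < a_b give a_n < a_b.
Then a_b < a_g extends the chain to a_g.
Then a_g < a_j extends the chain to a_j.
So a_j is larger.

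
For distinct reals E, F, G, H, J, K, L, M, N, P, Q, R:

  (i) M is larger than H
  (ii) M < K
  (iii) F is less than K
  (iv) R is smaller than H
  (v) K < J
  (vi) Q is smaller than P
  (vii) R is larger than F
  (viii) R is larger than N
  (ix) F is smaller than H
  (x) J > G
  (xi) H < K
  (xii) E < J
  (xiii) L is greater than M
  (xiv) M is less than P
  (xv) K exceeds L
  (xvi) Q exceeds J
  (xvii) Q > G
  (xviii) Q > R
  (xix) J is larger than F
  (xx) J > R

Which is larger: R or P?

P

The relevant relations are R < H; H < M; M < L; L < K; K < J; J < Q; Q < P.
Chaining these gives R < H < M < L < K < J < Q < P.
So R < P; P is the larger of the two.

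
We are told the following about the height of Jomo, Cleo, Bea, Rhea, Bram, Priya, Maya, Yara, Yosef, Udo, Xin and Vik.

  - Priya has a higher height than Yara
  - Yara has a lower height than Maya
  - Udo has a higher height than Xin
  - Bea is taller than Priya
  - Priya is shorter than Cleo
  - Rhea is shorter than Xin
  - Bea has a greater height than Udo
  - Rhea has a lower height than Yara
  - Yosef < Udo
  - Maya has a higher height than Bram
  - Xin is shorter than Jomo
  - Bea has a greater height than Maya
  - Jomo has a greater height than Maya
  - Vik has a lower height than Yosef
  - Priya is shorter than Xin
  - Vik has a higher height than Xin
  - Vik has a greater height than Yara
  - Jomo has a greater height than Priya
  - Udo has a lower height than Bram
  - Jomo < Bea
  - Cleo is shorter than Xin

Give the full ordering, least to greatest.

Nothing is placed below Rhea, so it is least; from there Rhea < Yara; Yara < Priya; Priya < Cleo; Cleo < Xin; Xin < Vik; Vik < Yosef; Yosef < Udo; Udo < Bram; Bram < Maya; Maya < Jomo; Jomo < Bea, each given directly.

Rhea < Yara < Priya < Cleo < Xin < Vik < Yosef < Udo < Bram < Maya < Jomo < Bea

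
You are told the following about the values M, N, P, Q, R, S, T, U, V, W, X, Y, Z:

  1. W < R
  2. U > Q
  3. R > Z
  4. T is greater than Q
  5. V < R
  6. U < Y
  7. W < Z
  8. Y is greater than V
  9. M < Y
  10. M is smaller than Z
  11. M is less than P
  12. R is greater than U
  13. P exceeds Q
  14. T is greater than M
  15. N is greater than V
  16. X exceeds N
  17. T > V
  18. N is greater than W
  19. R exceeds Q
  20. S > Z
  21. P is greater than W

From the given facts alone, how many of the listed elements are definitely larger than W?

The elements the relations force above W are N, Z, P, S, X, R — no chain reaches any other.
That is 6.

6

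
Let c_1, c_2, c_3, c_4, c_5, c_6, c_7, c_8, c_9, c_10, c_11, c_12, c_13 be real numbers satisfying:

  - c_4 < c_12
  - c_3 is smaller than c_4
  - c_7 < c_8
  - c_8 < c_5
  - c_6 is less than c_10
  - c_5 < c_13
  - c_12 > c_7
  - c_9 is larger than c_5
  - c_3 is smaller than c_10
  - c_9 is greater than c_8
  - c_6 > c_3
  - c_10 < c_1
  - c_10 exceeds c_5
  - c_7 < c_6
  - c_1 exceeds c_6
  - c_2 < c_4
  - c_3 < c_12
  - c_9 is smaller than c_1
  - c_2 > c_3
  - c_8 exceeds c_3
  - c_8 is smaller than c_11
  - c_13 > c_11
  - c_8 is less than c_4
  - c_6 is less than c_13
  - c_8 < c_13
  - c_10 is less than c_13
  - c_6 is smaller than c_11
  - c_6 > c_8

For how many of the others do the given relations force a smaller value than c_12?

5

The elements the relations force below c_12 are c_3, c_7, c_2, c_8, c_4 — no chain reaches any other.
That is 5.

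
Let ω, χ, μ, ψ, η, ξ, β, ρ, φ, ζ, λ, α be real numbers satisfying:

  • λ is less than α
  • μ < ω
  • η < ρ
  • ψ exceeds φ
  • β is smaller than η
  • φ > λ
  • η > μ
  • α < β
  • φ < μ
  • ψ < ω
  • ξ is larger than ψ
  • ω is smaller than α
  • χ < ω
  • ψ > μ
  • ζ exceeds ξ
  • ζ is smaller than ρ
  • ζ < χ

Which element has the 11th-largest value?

φ

Chaining the given pairs: λ < φ < μ < ψ < ξ < ζ < χ < ω < α < β < η < ρ.
The 11th largest is φ.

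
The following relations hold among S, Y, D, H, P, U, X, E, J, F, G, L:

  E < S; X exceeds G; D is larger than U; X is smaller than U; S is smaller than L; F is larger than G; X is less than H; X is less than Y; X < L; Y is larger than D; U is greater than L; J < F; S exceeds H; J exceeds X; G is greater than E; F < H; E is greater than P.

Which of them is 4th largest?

The consecutive relations fix a unique order: P < E < G < X < J < F < H < S < L < U < D < Y.
The 4th largest is L.

L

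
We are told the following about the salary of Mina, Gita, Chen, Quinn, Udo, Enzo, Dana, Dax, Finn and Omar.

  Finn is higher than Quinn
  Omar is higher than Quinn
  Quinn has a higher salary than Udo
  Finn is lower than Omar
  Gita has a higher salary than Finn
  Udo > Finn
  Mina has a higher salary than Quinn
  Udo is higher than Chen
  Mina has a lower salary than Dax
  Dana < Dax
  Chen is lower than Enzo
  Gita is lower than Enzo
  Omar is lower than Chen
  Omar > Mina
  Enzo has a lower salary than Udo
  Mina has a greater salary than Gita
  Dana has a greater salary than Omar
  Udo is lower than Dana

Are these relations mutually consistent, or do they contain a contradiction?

We have Udo < Quinn stated directly, yet also Quinn < Finn < Gita < Mina < Omar < Chen < Enzo < Udo by chaining the others — so Quinn < Udo. Contradiction.

inconsistent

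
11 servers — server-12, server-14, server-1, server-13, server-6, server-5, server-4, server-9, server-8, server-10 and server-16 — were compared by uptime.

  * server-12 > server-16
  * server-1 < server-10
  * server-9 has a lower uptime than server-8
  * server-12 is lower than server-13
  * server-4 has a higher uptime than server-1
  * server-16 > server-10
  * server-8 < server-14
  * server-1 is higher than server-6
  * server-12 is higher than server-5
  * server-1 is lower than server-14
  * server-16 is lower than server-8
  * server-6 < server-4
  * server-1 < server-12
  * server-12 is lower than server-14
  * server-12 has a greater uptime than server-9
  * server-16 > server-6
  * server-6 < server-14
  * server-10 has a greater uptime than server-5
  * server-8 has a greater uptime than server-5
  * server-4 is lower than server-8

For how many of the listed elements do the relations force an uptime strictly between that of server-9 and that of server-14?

2

The relations place server-9 below server-14. An element lies strictly between them when it is forced above server-9 and also forced below server-14.
Above server-9: {server-12, server-8, server-13}. Below server-14: {server-5, server-6, server-1, server-10, server-16, server-12, server-4, server-8}.
Intersection: {server-12, server-8} — 2.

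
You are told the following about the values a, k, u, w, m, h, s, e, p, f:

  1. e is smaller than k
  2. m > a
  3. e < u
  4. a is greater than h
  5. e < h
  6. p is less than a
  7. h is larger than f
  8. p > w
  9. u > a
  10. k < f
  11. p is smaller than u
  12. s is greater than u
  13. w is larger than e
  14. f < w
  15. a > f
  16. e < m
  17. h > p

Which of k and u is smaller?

Link the given pairs in sequence: k < f; f < w; w < p; p < h; h < a; a < u.
Chaining these gives k < f < w < p < h < a < u.
So k < u; k is the smaller of the two.

k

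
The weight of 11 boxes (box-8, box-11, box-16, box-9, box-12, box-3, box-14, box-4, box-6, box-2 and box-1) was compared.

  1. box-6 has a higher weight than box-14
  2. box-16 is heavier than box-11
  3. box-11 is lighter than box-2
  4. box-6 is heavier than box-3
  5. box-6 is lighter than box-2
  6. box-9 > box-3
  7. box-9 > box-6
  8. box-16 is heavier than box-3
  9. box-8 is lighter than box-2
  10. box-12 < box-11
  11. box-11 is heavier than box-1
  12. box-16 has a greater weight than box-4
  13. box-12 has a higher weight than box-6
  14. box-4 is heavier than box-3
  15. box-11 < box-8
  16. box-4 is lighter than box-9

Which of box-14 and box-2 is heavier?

box-14 < box-6 and box-6 < box-12 give box-14 < box-12.
With box-12 < box-11: box-14 < box-6 < box-12 < box-11.
Then box-11 < box-8 extends the chain to box-8.
With box-8 < box-2: box-14 < box-6 < box-12 < box-11 < box-8 < box-2.
So box-14 < box-2; box-2 is the heavier of the two.

box-2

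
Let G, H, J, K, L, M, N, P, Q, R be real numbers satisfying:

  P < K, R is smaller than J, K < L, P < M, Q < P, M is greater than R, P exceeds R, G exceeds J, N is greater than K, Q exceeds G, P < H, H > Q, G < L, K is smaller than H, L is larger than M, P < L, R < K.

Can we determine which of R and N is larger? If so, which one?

R < J and J < G give R < G.
With G < Q: R < J < G < Q.
With Q < P: R < J < G < Q < P.
Then P < K extends the chain to K.
With K < N: R < J < G < Q < P < K < N.
So N is larger.

N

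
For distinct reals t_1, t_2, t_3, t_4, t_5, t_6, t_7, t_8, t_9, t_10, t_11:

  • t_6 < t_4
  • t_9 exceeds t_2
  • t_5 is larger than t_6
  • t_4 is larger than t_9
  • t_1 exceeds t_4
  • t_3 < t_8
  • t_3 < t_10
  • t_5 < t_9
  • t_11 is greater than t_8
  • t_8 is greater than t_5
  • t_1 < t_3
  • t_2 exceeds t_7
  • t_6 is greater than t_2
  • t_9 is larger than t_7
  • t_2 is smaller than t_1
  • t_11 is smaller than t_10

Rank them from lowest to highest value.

t_7 < t_2 < t_6 < t_5 < t_9 < t_4 < t_1 < t_3 < t_8 < t_11 < t_10

The consecutive links are each given: t_7 < t_2; t_2 < t_6; t_6 < t_5; t_5 < t_9; t_9 < t_4; t_4 < t_1; t_1 < t_3; t_3 < t_8; t_8 < t_11; t_11 < t_10.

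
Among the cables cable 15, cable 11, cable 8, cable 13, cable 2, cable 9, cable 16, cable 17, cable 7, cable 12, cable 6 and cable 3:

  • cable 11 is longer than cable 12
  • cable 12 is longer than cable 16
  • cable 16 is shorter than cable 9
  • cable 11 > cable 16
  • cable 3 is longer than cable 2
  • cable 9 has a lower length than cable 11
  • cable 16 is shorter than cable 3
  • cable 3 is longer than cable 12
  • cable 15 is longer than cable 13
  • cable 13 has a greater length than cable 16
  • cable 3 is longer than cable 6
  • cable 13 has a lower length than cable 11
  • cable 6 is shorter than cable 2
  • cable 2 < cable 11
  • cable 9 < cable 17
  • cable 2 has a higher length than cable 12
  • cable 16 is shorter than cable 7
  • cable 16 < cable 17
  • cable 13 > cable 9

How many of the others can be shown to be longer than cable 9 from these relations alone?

Directly above cable 9: cable 13, cable 11, cable 17.
One step further: cable 15 (4 so far).
No other element is forced above cable 9 by the given relations, so the count is 4.

4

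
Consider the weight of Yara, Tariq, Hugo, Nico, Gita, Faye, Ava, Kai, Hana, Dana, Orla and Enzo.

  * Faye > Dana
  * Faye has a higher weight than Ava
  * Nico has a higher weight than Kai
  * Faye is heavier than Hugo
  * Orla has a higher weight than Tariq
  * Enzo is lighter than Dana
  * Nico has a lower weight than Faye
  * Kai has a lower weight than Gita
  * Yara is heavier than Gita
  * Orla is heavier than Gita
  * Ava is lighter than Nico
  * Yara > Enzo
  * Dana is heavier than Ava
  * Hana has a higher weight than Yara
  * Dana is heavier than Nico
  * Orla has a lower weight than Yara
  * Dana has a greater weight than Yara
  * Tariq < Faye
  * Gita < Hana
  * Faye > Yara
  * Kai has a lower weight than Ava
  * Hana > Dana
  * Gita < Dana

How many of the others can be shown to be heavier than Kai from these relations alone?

8

Directly above Kai: Gita, Ava, Nico.
One step further: Orla, Yara, Dana, Faye, Hana (8 so far).
No other element is forced above Kai by the given relations, so the count is 8.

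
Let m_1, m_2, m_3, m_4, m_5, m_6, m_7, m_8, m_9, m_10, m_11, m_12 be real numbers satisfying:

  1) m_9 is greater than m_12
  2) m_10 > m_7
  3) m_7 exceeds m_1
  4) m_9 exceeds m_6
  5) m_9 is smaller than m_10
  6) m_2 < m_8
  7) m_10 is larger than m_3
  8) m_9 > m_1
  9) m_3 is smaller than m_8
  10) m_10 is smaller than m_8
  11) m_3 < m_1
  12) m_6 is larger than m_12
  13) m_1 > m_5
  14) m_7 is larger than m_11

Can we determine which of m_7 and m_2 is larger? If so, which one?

Following every chain through m_2: above m_2 we get m_8.
m_7 is not reached, and no chain runs the other way from m_7 to m_2.
So the given relations leave the order of m_2 and m_7 undetermined.

undetermined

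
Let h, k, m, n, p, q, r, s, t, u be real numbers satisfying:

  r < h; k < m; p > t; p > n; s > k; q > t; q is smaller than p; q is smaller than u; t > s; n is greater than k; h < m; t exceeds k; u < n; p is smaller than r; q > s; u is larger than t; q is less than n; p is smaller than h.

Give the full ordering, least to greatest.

k < s < t < q < u < n < p < r < h < m

Nothing is placed below k, so it is least; from there k < s; s < t; t < q; q < u; u < n; n < p; p < r; r < h; h < m, each given directly.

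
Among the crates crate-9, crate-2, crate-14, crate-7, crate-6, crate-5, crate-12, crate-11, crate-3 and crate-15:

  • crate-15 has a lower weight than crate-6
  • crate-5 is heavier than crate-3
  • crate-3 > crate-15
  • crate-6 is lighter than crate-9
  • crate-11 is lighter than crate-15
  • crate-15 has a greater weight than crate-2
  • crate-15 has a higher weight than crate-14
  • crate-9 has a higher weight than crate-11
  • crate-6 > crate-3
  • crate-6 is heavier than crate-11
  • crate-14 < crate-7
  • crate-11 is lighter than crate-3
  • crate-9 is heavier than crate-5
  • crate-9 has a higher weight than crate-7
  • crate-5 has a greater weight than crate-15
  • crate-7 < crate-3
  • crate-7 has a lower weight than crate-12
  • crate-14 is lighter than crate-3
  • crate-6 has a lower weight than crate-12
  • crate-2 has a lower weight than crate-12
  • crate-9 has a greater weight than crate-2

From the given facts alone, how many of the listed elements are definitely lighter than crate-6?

6

Directly below crate-6: crate-11, crate-15, crate-3.
One step further: crate-2, crate-14, crate-7 (6 so far).
Nothing else is reachable below crate-6; 6 in all.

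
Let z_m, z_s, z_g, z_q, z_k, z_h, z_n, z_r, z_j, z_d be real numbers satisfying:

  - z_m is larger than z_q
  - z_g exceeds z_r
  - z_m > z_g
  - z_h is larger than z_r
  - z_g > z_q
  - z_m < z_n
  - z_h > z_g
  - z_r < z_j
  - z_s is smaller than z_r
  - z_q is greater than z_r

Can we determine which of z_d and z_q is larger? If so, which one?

undetermined

Following every chain through z_q: above z_q we get z_g, z_h, z_m, z_n; below z_q we get z_s, z_r.
z_d is not reached, and no chain runs the other way from z_d to z_q.
So the given relations leave the order of z_q and z_d undetermined.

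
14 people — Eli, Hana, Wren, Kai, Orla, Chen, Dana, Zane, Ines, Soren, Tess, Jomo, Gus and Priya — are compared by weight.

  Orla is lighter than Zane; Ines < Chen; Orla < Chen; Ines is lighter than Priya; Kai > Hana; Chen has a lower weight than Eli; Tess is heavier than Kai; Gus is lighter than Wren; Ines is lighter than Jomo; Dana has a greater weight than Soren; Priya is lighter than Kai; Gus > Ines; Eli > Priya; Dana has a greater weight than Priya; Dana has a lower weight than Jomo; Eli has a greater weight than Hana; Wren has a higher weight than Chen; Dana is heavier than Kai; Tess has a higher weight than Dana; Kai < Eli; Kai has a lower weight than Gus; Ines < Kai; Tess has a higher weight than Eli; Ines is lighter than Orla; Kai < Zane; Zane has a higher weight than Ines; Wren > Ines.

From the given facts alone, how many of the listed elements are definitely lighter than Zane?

From Zane the given relations immediately reach Ines, Orla, Kai.
From those, Priya, Hana — 5 in total.
Nothing else is reachable below Zane; 5 in all.

5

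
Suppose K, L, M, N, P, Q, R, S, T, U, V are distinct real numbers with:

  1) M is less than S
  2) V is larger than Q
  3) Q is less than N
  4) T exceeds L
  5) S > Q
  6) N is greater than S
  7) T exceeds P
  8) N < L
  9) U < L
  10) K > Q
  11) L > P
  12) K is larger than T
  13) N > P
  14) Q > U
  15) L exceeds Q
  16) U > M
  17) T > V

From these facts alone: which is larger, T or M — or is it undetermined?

T

Link the given pairs in sequence: M < U; U < Q; Q < S; S < N; N < L; L < T.
Together: M < U < Q < S < N < L < T.
So T is larger.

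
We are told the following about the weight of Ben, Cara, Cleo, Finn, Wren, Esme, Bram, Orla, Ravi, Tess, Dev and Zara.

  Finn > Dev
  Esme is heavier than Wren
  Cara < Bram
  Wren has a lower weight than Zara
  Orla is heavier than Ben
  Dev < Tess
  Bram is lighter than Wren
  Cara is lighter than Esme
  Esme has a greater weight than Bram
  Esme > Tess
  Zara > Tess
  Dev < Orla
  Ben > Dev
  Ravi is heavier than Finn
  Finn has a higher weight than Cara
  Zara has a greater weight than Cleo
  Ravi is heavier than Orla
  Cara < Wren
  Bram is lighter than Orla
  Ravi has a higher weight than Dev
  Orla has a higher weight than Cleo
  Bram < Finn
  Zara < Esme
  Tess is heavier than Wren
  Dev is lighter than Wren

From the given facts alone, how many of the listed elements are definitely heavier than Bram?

7

From Bram the given relations immediately reach Finn, Wren, Orla, Esme.
From those, Tess, Zara, Ravi — 7 in total.
Nothing else is reachable above Bram; 7 in all.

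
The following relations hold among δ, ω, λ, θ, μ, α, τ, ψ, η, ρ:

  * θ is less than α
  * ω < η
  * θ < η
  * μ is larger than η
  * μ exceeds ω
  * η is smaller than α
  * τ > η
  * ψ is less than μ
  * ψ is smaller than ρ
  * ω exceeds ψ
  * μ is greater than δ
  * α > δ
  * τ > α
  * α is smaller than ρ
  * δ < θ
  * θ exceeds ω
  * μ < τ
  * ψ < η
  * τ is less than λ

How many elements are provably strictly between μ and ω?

The relations place ω below μ. An element lies strictly between them when it is forced above ω and also forced below μ.
Above ω: {θ, η, α, τ, ρ, λ}. Below μ: {ψ, δ, θ, η}.
Intersection: {θ, η} — 2.

2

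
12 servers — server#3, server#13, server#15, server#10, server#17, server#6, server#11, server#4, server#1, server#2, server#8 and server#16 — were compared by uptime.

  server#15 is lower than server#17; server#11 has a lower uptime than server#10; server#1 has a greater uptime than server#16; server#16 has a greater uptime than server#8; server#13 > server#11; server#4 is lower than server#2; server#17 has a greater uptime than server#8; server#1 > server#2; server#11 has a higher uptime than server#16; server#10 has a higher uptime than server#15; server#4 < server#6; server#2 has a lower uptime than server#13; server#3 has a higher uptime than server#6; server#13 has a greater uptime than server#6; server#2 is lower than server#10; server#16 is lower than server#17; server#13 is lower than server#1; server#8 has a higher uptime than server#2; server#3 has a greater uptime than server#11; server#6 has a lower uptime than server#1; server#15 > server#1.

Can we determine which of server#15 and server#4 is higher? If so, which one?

server#15

server#4 < server#2 < server#8 < server#16 < server#11 < server#13 < server#1 < server#15, by transitivity through server#2, server#8, server#16, server#11, server#13, server#1.
So server#15 is higher.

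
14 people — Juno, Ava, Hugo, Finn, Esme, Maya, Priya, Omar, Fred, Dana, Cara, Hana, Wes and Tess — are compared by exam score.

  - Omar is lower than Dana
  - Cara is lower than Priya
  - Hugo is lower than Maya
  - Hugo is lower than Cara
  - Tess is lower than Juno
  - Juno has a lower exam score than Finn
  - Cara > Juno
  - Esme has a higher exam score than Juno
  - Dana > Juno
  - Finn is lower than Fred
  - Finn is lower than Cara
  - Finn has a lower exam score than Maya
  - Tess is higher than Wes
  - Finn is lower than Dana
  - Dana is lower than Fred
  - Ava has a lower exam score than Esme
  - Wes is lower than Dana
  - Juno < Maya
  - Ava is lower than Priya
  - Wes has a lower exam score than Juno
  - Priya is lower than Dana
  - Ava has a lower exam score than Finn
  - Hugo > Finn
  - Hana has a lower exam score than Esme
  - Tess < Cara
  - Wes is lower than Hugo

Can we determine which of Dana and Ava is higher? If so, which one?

Chaining the given relations: Ava < Finn < Hugo < Cara < Priya < Dana.
So Dana is higher.

Dana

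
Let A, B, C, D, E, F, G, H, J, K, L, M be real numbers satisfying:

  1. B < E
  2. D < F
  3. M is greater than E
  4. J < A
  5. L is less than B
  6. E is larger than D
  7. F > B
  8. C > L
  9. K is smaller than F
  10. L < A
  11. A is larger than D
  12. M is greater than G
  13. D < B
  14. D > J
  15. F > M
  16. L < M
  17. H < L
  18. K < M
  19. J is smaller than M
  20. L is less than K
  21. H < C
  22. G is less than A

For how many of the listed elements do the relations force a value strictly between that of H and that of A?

Chaining upward from H reaches: L, C, K, B, E, M, F.
Chaining downward from A reaches: L, J, G, D.
Strictly between H and A are those in both lists: L — 1 element.

1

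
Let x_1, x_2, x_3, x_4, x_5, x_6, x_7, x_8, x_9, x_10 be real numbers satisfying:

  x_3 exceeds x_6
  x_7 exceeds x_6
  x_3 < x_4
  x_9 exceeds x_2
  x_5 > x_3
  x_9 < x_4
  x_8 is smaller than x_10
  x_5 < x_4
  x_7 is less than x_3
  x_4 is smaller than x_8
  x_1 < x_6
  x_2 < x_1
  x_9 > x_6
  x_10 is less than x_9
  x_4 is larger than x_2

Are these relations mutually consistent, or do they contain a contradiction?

inconsistent

We have x_9 < x_4 stated directly, yet also x_4 < x_8 < x_10 < x_9 by chaining the others — so x_4 < x_9. Contradiction.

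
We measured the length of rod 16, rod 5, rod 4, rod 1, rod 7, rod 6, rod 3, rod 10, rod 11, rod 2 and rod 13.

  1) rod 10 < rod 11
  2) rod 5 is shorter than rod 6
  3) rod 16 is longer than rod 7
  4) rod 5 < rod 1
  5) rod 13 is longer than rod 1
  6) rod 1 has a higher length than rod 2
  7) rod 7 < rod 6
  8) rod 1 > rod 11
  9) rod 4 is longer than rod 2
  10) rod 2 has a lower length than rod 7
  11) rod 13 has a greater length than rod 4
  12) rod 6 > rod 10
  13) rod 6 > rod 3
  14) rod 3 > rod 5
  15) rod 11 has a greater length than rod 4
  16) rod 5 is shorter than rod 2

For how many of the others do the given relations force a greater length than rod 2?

From rod 2 the given relations immediately reach rod 4, rod 7, rod 1.
From those, rod 11, rod 13, rod 16, rod 6 — 7 in total.
No other element is forced above rod 2 by the given relations, so the count is 7.

7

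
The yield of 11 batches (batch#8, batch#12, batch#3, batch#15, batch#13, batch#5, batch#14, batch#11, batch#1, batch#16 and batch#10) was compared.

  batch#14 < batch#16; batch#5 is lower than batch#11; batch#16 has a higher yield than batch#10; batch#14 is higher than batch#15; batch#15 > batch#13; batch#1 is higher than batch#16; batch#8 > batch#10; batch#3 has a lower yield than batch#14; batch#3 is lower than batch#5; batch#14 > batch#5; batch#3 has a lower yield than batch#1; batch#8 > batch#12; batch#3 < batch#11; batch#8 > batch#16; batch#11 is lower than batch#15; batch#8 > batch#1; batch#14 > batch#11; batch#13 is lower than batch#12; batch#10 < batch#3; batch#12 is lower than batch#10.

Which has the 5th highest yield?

batch#15

Piecing the relations together gives one ordering: batch#13 < batch#12 < batch#10 < batch#3 < batch#5 < batch#11 < batch#15 < batch#14 < batch#16 < batch#1 < batch#8.
Counting 5 from the largest end gives batch#15.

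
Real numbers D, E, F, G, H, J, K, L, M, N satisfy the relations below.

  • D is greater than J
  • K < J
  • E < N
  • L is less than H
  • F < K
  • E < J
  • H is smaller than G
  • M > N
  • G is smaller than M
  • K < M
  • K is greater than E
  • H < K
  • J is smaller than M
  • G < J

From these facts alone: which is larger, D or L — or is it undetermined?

Following the relations from L: L < H < K < J < D.
So D is larger.

D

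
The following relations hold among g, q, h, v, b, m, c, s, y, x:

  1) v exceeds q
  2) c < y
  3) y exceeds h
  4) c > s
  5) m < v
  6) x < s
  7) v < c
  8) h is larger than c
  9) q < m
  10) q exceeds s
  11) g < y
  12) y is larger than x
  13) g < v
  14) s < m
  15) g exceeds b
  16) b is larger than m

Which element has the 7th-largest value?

m

The consecutive relations fix a unique order: x < s < q < m < b < g < v < c < h < y.
Counting 7 from the largest end gives m.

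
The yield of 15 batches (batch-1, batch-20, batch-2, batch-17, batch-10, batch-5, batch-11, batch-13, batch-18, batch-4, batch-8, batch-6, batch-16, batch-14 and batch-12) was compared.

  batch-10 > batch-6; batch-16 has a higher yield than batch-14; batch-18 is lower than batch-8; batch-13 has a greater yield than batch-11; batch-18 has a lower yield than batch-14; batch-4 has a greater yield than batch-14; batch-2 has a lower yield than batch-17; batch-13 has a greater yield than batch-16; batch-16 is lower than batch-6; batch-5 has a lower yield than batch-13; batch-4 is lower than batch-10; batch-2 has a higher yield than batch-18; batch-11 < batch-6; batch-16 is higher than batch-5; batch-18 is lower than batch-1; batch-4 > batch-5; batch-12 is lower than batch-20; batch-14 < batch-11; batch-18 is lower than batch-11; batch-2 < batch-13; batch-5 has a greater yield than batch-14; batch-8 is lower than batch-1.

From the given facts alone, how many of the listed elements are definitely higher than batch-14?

7

Directly above batch-14: batch-5, batch-11, batch-16, batch-4.
One step further: batch-13, batch-6, batch-10 (7 so far).
Nothing else is reachable above batch-14; 7 in all.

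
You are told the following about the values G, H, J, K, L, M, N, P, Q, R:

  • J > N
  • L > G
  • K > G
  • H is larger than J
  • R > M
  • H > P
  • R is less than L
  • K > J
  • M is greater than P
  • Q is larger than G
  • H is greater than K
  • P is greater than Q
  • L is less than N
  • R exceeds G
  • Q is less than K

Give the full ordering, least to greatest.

The consecutive links are each given: G < Q; Q < P; P < M; M < R; R < L; L < N; N < J; J < K; K < H.

G < Q < P < M < R < L < N < J < K < H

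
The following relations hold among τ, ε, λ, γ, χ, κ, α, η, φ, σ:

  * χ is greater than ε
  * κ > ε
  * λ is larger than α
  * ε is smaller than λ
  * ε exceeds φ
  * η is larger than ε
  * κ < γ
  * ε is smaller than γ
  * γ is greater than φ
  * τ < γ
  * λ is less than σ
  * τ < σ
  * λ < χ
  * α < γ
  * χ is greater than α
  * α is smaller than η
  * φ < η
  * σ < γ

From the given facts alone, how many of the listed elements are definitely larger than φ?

The elements the relations force above φ are ε, λ, κ, η, χ, σ, γ — no chain reaches any other.
That is 7.

7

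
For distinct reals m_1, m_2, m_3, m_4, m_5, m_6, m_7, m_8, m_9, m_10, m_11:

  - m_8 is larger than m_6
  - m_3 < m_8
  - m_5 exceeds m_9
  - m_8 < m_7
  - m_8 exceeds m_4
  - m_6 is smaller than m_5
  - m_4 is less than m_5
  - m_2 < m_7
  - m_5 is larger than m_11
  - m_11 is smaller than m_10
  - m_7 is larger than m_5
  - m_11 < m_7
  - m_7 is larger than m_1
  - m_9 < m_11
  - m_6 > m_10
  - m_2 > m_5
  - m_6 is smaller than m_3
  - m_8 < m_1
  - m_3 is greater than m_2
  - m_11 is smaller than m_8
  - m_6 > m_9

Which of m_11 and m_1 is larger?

m_11 < m_10 < m_6 < m_5 < m_2 < m_3 < m_8 < m_1, by transitivity through m_10, m_6, m_5, m_2, m_3, m_8.
So m_11 < m_1; m_1 is the larger of the two.

m_1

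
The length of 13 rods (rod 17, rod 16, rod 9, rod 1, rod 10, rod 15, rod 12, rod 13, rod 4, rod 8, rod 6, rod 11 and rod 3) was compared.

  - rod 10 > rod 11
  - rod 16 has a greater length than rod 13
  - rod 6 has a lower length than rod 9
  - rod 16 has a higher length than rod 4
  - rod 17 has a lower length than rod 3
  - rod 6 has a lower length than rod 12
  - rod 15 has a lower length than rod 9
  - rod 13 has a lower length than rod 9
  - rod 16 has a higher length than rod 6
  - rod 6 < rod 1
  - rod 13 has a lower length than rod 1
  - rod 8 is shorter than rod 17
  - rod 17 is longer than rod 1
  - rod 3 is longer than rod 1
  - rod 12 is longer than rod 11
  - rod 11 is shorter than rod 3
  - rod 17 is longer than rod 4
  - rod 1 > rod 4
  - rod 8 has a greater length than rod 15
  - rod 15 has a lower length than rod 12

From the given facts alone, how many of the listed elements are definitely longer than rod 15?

5

Directly above rod 15: rod 12, rod 9, rod 8.
One step further: rod 17 (4 so far).
One step further: rod 3 (5 so far).
Nothing else is reachable above rod 15; 5 in all.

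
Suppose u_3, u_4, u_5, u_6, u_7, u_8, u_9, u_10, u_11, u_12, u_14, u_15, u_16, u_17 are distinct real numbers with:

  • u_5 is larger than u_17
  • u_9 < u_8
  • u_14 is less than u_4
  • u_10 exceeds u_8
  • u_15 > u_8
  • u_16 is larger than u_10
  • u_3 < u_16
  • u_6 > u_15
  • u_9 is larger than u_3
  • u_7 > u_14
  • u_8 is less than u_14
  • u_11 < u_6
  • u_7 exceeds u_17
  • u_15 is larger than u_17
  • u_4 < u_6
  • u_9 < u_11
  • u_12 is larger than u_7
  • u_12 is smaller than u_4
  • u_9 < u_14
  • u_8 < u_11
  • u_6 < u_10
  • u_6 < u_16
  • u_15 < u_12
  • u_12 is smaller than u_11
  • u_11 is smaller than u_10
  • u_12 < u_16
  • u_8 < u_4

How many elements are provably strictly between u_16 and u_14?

The relations place u_14 below u_16. An element lies strictly between them when it is forced above u_14 and also forced below u_16.
Above u_14: {u_7, u_12, u_4, u_11, u_6, u_10}. Below u_16: {u_3, u_17, u_9, u_8, u_15, u_7, u_12, u_4, u_11, u_6, u_10}.
Intersection: {u_7, u_12, u_4, u_11, u_6, u_10} — 6.

6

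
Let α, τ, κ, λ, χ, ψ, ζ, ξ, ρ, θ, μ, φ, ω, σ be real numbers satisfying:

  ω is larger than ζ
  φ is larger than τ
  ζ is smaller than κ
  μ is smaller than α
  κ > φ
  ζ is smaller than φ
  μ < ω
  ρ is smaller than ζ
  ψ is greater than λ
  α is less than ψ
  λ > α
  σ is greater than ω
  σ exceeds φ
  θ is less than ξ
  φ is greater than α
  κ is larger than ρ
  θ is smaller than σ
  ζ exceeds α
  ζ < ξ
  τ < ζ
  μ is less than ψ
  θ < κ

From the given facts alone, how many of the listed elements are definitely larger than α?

8

From α the given relations immediately reach λ, ζ, φ, ψ.
From those, ω, σ, ξ, κ — 8 in total.
Nothing else is reachable above α; 8 in all.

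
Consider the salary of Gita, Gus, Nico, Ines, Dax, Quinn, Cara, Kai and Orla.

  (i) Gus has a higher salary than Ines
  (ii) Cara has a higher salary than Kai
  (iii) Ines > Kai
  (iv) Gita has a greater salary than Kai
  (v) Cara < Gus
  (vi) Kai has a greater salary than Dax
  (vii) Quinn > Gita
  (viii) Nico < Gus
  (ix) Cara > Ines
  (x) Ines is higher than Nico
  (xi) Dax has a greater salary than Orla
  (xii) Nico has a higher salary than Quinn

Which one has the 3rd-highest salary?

The consecutive relations fix a unique order: Orla < Dax < Kai < Gita < Quinn < Nico < Ines < Cara < Gus.
Counting 3 from the largest end gives Ines.

Ines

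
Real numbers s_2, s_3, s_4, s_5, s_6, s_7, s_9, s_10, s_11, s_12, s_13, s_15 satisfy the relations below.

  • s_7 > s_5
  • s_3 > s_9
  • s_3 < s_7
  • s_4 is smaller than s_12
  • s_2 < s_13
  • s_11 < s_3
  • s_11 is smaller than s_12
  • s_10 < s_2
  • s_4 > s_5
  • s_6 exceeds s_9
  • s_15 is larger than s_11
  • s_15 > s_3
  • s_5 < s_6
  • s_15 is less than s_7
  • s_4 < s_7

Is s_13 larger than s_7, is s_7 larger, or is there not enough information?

Following every chain through s_13: below s_13 we get s_10, s_2.
s_7 is not reached, and no chain runs the other way from s_7 to s_13.
So the given relations leave the order of s_13 and s_7 undetermined.

undetermined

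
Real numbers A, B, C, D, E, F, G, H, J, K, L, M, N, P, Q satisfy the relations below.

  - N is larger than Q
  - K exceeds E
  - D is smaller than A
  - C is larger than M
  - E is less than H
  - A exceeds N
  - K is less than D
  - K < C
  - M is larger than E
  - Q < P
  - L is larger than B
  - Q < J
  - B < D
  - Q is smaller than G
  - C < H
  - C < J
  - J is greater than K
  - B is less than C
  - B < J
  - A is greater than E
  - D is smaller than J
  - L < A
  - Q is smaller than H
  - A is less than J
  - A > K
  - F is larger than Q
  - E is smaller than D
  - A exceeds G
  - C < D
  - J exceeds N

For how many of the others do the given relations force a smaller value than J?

The elements the relations force below J are B, E, Q, N, K, M, G, L, C, D, A — no chain reaches any other.
That is 11.

11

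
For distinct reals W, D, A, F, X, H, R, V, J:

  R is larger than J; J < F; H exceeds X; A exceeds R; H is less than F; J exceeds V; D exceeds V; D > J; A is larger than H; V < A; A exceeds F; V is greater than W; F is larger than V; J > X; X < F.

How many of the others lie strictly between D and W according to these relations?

The relations place W below D. An element lies strictly between them when it is forced above W and also forced below D.
Above W: {V, J, F, R, A}. Below D: {X, V, J}.
Intersection: {V, J} — 2.

2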